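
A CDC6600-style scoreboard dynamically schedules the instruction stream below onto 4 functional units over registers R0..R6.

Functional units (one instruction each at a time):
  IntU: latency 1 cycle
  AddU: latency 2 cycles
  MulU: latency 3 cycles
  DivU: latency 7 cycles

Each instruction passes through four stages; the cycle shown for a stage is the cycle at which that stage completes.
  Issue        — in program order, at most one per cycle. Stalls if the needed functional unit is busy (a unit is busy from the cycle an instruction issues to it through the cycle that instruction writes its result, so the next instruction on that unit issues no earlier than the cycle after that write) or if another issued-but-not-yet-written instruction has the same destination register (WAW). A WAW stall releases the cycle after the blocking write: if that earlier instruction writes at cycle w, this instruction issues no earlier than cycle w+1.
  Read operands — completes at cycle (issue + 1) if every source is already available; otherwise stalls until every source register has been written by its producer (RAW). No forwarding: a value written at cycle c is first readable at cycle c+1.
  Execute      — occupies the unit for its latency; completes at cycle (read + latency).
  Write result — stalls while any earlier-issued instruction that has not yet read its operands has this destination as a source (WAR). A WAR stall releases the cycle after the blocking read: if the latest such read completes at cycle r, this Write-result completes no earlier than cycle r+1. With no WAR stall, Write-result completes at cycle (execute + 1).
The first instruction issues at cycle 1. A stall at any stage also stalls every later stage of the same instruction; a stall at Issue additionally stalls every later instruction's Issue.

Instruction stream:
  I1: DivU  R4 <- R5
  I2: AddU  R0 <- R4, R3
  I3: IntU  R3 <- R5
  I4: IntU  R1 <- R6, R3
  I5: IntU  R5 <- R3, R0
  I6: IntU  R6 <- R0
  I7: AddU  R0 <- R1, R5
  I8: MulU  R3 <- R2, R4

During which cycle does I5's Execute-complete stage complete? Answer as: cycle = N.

[1] I1 issues→DivU
[2] I1 reads | I2 issues→AddU
[3] I3 issues→IntU
[4] I3 reads
[5] I3 exec-done
[9] I1 exec-done
[10] I1 writes R4
[11] I2 reads
[12] I3 writes R3
[13] I2 exec-done | I4 issues→IntU
[14] I2 writes R0 | I4 reads
[15] I4 exec-done
[16] I4 writes R1
[17] I5 issues→IntU
[18] I5 reads
[19] I5 exec-done
[20] I5 writes R5
[21] I6 issues→IntU
[22] I6 reads | I7 issues→AddU
[23] I6 exec-done | I7 reads | I8 issues→MulU
[24] I6 writes R6 | I8 reads
[25] I7 exec-done
[26] I7 writes R0
[27] I8 exec-done
[28] I8 writes R3

cycle = 19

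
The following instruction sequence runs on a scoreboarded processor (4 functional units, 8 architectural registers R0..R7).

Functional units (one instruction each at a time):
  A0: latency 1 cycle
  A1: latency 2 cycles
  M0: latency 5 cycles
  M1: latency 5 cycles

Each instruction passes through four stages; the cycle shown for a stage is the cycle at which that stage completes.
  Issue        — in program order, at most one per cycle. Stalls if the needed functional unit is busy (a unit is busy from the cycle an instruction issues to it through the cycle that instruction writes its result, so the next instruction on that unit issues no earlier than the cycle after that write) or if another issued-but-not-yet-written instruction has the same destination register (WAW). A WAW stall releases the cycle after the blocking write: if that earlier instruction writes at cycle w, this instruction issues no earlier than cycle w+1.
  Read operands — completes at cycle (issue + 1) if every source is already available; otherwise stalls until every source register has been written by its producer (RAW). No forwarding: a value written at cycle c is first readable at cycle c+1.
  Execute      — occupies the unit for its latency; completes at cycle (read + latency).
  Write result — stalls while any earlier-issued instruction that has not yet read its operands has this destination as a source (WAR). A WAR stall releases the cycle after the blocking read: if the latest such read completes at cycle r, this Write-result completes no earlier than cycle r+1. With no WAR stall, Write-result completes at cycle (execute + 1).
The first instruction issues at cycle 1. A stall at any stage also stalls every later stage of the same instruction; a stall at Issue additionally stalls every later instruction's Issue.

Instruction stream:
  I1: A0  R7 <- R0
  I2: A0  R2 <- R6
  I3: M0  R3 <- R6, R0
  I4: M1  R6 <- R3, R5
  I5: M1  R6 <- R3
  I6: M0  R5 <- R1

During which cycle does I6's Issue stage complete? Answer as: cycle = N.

c1: issue I1 (A0)
c2: I1 read-ops
c3: I1 finished on A0
c4: I1→R7
c5: issue I2 (A0)
c6: I2 read-ops | issue I3 (M0)
c7: I2 finished on A0 | I3 read-ops | issue I4 (M1)
c8: I2→R2
c12: I3 finished on M0
c13: I3→R3
c14: I4 read-ops
c19: I4 finished on M1
c20: I4→R6
c21: issue I5 (M1)
c22: I5 read-ops | issue I6 (M0)
c23: I6 read-ops
c27: I5 finished on M1
c28: I5→R6 | I6 finished on M0
c29: I6→R5

cycle = 22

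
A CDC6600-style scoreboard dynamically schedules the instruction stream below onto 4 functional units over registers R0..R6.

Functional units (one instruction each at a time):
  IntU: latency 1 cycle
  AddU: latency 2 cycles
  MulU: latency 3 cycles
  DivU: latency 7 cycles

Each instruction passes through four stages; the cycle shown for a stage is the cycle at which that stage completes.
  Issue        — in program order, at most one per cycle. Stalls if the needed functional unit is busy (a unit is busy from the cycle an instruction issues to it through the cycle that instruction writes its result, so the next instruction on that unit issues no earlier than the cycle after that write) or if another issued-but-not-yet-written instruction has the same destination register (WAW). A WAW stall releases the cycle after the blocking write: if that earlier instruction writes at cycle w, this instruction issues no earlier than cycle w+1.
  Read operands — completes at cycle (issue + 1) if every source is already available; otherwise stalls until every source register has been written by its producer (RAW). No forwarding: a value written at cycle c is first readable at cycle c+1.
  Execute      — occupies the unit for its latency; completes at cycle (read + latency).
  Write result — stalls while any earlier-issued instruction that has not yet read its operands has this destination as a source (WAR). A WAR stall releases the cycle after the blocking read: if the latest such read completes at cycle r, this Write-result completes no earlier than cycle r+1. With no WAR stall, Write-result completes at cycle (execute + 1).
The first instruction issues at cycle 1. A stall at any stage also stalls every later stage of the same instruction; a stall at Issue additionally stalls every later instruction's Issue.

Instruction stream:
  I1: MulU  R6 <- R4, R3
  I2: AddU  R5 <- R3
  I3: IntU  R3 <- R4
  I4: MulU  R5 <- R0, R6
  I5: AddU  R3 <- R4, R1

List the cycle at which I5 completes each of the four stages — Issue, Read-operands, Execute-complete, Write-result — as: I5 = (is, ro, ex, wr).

I5 = (8, 9, 11, 12)

1) issue 1, read 2, done 5, write 6
2) issue 2, read 3, done 5, write 6
3) issue 3, read 4, done 5, write 6
4) issue 7, read 8, done 11, write 12  <WAW R5: wait I2 write@6>
5) issue 8, read 9, done 11, write 12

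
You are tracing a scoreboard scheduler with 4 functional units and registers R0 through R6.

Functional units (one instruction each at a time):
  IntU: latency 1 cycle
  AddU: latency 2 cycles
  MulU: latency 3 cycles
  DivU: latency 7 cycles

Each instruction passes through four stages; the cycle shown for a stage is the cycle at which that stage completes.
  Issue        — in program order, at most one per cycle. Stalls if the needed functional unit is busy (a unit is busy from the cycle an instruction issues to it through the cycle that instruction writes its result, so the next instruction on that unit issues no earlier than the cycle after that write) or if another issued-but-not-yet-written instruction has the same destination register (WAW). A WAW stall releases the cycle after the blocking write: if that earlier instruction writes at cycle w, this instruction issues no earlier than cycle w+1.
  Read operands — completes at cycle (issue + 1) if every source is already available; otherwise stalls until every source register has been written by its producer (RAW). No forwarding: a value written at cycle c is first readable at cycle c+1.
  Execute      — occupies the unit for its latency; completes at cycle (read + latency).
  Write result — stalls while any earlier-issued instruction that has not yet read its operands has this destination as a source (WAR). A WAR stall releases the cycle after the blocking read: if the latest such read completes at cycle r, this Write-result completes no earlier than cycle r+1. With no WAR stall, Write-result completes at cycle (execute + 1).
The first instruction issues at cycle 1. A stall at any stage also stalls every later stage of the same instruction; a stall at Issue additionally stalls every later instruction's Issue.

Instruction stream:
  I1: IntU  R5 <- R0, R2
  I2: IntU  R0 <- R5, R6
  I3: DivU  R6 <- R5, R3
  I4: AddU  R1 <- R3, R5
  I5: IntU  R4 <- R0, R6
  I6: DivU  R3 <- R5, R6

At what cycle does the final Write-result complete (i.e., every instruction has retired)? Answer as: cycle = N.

cycle = 25

[1] issue I1 (IntU)
[2] I1 read-ops
[3] I1 finished on IntU
[4] I1→R5
[5] issue I2 (IntU)
[6] I2 read-ops; issue I3 (DivU)
[7] I2 finished on IntU; I3 read-ops; issue I4 (AddU)
[8] I2→R0; I4 read-ops
[9] issue I5 (IntU)
[10] I4 finished on AddU
[11] I4→R1
[14] I3 finished on DivU
[15] I3→R6
[16] I5 read-ops; issue I6 (DivU)
[17] I5 finished on IntU; I6 read-ops
[18] I5→R4
[24] I6 finished on DivU
[25] I6→R3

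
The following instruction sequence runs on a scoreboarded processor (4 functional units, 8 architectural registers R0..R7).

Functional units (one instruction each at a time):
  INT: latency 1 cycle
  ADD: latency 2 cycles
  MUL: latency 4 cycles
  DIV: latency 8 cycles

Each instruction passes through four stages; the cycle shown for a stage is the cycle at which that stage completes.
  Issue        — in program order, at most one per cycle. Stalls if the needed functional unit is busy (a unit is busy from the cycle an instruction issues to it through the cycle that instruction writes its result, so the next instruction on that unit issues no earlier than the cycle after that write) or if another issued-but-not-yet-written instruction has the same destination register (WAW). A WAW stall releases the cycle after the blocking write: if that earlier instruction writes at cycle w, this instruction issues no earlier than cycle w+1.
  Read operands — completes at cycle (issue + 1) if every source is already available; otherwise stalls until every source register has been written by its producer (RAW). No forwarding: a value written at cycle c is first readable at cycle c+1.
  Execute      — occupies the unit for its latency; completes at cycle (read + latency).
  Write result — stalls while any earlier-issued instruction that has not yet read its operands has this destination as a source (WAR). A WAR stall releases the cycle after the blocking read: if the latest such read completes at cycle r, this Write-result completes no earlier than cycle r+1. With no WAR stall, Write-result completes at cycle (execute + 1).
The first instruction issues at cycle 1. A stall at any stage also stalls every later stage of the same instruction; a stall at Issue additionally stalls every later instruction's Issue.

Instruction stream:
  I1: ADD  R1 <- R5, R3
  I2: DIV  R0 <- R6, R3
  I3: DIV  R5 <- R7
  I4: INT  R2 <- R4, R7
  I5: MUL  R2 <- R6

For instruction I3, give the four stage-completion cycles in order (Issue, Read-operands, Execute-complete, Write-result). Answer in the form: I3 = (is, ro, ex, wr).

I3 = (13, 14, 22, 23)

  I1 | 1 | 2 | 4 | 5
  I2 | 2 | 3 | 11 | 12
  I3 | 13 | 14 | 22 | 23   struct: DIV busy until I2 writes@12
  I4 | 14 | 15 | 16 | 17
  I5 | 18 | 19 | 23 | 24   WAW R2: wait I4 write@17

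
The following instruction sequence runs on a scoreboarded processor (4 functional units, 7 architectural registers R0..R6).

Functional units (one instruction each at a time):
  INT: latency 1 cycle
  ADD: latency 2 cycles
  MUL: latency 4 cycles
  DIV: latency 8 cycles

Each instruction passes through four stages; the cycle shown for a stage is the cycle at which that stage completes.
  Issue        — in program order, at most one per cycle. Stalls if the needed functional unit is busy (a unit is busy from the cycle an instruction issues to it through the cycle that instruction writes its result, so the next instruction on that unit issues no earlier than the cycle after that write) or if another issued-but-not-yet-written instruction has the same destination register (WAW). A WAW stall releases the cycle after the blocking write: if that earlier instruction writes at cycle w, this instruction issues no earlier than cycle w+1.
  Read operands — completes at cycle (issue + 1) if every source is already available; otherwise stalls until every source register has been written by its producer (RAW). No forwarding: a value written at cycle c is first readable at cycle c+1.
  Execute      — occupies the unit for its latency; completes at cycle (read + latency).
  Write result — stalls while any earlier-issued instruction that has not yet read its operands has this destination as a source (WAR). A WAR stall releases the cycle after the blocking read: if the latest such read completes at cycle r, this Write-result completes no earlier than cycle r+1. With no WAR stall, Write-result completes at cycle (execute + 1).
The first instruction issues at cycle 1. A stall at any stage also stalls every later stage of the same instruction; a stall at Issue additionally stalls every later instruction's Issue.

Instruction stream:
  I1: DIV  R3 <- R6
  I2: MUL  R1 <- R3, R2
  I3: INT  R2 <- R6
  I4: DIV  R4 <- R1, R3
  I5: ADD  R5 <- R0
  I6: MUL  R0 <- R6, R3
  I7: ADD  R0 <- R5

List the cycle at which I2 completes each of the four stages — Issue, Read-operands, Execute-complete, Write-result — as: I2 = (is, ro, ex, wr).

[1] I1 dispatched to DIV
[2] I1 operands ready | I2 dispatched to MUL
[3] I3 dispatched to INT
[4] I3 operands ready
[5] I3 complete
[10] I1 complete
[11] R3←I1
[12] I2 operands ready | I4 dispatched to DIV
[13] R2←I3 | I5 dispatched to ADD
[14] I5 operands ready
[16] I2 complete | I5 complete
[17] R1←I2 | R5←I5
[18] I4 operands ready | I6 dispatched to MUL
[19] I6 operands ready
[23] I6 complete
[24] R0←I6
[25] I7 dispatched to ADD
[26] I4 complete | I7 operands ready
[27] R4←I4
[28] I7 complete
[29] R0←I7

I2 = (2, 12, 16, 17)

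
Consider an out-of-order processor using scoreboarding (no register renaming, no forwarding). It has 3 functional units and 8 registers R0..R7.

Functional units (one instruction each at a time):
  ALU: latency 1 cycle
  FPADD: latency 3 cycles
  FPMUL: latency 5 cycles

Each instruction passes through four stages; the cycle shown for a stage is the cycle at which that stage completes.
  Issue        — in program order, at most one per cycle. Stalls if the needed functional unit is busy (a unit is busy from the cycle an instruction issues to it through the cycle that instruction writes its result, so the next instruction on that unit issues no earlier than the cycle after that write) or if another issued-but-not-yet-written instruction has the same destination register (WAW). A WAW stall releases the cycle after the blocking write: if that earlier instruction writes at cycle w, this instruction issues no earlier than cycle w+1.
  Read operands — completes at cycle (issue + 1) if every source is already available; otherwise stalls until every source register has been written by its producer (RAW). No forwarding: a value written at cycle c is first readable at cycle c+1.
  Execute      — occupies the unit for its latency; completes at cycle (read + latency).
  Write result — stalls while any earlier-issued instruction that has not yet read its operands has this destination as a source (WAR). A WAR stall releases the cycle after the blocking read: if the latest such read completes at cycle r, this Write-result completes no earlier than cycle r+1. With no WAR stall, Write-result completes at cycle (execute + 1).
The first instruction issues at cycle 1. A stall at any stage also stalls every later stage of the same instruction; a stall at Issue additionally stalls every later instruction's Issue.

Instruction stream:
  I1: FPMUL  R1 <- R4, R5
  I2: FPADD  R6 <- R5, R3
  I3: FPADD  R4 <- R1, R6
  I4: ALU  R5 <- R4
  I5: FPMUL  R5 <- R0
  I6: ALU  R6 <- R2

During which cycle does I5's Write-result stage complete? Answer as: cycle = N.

cycle = 24

cycle 1: issue I1 (FPMUL)
cycle 2: I1 read-ops; issue I2 (FPADD)
cycle 3: I2 read-ops
cycle 6: I2 finished on FPADD
cycle 7: I1 finished on FPMUL; I2→R6
cycle 8: I1→R1; issue I3 (FPADD)
cycle 9: I3 read-ops; issue I4 (ALU)
cycle 12: I3 finished on FPADD
cycle 13: I3→R4
cycle 14: I4 read-ops
cycle 15: I4 finished on ALU
cycle 16: I4→R5
cycle 17: issue I5 (FPMUL)
cycle 18: I5 read-ops; issue I6 (ALU)
cycle 19: I6 read-ops
cycle 20: I6 finished on ALU
cycle 21: I6→R6
cycle 23: I5 finished on FPMUL
cycle 24: I5→R5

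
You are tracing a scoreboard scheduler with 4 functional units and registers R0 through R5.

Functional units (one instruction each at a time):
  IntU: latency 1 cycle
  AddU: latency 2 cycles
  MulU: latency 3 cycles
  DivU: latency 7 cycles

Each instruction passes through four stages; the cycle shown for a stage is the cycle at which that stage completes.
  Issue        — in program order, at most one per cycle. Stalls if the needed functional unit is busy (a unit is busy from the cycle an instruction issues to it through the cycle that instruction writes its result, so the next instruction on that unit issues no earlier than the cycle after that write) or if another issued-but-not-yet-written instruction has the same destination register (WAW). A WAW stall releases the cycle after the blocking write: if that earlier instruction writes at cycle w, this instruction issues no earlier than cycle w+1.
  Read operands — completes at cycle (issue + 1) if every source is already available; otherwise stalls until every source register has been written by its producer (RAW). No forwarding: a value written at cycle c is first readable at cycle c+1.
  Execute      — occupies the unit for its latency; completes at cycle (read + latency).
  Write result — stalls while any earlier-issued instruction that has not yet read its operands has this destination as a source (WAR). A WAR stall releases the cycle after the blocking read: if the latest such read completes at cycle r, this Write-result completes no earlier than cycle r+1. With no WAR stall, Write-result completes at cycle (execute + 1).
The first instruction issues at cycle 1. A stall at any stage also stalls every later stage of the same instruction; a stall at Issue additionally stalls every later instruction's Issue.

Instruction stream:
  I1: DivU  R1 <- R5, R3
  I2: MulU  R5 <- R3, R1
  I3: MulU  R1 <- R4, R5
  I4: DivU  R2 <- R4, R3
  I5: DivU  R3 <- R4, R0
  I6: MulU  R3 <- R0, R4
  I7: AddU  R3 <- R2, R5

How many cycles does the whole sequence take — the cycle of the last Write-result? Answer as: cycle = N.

cycle = 47

c1: issue I1 (DivU)
c2: I1 read-ops · issue I2 (MulU)
c9: I1 finished on DivU
c10: I1→R1
c11: I2 read-ops
c14: I2 finished on MulU
c15: I2→R5
c16: issue I3 (MulU)
c17: I3 read-ops · issue I4 (DivU)
c18: I4 read-ops
c20: I3 finished on MulU
c21: I3→R1
c25: I4 finished on DivU
c26: I4→R2
c27: issue I5 (DivU)
c28: I5 read-ops
c35: I5 finished on DivU
c36: I5→R3
c37: issue I6 (MulU)
c38: I6 read-ops
c41: I6 finished on MulU
c42: I6→R3
c43: issue I7 (AddU)
c44: I7 read-ops
c46: I7 finished on AddU
c47: I7→R3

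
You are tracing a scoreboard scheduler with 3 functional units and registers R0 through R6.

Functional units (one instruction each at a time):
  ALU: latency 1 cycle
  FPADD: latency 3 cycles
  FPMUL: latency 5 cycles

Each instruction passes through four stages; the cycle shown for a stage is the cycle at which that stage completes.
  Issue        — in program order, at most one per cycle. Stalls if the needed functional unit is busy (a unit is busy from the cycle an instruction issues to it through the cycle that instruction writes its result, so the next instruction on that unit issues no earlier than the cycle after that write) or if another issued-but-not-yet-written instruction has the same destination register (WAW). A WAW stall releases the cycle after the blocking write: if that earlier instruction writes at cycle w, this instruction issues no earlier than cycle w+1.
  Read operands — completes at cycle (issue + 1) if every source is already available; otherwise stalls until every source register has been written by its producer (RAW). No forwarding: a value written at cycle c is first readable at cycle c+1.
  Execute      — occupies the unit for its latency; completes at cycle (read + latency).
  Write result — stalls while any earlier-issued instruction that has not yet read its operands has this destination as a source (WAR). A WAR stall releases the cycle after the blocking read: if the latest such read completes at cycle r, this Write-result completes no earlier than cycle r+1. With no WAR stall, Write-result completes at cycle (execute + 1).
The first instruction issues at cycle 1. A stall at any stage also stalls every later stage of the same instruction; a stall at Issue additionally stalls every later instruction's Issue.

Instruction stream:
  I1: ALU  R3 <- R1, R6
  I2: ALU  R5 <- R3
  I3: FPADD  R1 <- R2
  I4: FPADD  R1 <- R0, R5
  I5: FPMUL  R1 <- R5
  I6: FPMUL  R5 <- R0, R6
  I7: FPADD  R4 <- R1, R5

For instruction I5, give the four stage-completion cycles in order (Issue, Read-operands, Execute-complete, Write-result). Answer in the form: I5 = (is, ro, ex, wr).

I5 = (18, 19, 24, 25)

[1] I1 dispatched to ALU
[2] I1 operands ready
[3] I1 complete
[4] R3←I1
[5] I2 dispatched to ALU
[6] I2 operands ready, I3 dispatched to FPADD
[7] I2 complete, I3 operands ready
[8] R5←I2
[10] I3 complete
[11] R1←I3
[12] I4 dispatched to FPADD
[13] I4 operands ready
[16] I4 complete
[17] R1←I4
[18] I5 dispatched to FPMUL
[19] I5 operands ready
[24] I5 complete
[25] R1←I5
[26] I6 dispatched to FPMUL
[27] I6 operands ready, I7 dispatched to FPADD
[32] I6 complete
[33] R5←I6
[34] I7 operands ready
[37] I7 complete
[38] R4←I7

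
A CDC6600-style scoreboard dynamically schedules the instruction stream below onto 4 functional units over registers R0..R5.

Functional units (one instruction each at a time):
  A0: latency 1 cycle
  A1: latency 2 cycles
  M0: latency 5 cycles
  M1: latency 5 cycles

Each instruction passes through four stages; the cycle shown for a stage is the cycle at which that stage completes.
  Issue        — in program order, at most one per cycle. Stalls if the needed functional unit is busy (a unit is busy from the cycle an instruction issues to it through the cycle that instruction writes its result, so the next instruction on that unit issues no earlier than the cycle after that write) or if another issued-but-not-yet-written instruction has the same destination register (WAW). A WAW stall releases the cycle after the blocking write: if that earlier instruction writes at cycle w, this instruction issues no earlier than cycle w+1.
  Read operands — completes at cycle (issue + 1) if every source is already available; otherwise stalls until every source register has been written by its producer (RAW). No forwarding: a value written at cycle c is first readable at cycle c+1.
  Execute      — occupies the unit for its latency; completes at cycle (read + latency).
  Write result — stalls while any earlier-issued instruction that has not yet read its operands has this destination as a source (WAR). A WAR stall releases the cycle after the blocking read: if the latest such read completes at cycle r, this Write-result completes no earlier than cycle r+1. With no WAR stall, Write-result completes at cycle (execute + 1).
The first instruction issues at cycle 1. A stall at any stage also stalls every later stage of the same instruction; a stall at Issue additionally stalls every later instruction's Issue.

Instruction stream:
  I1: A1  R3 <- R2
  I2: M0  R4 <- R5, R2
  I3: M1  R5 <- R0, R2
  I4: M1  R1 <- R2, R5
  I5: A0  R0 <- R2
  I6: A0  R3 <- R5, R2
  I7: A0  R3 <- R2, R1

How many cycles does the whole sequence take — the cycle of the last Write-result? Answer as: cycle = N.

[1] issue I1 (A1)
[2] I1 read-ops; issue I2 (M0)
[3] I2 read-ops; issue I3 (M1)
[4] I1 finished on A1; I3 read-ops
[5] I1→R3
[8] I2 finished on M0
[9] I2→R4; I3 finished on M1
[10] I3→R5
[11] issue I4 (M1)
[12] I4 read-ops; issue I5 (A0)
[13] I5 read-ops
[14] I5 finished on A0
[15] I5→R0
[16] issue I6 (A0)
[17] I4 finished on M1; I6 read-ops
[18] I4→R1; I6 finished on A0
[19] I6→R3
[20] issue I7 (A0)
[21] I7 read-ops
[22] I7 finished on A0
[23] I7→R3

cycle = 23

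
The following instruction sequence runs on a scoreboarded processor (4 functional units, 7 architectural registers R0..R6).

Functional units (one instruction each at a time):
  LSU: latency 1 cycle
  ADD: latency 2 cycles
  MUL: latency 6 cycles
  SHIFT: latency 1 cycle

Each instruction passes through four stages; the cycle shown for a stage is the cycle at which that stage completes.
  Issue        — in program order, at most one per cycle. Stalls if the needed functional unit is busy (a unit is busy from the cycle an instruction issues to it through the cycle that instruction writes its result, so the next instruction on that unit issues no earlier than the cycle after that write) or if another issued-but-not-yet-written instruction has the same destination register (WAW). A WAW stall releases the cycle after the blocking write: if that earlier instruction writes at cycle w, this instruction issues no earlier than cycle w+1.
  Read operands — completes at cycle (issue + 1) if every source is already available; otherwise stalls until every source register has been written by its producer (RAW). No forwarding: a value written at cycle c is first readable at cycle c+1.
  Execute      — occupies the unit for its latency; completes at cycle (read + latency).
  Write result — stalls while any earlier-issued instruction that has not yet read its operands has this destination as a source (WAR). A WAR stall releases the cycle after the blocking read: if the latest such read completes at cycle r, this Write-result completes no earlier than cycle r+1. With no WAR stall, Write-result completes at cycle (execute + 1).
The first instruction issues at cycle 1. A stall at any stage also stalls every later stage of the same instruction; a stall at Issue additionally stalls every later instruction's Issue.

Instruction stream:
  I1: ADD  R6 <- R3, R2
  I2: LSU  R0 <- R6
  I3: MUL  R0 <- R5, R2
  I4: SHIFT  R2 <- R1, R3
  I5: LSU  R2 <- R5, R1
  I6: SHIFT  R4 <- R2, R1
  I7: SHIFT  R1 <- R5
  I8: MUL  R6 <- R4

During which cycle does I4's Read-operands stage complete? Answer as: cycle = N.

c1: issue I1 (ADD)
c2: I1 read-ops · issue I2 (LSU)
c4: I1 finished on ADD
c5: I1→R6
c6: I2 read-ops
c7: I2 finished on LSU
c8: I2→R0
c9: issue I3 (MUL)
c10: I3 read-ops · issue I4 (SHIFT)
c11: I4 read-ops
c12: I4 finished on SHIFT
c13: I4→R2
c14: issue I5 (LSU)
c15: I5 read-ops · issue I6 (SHIFT)
c16: I3 finished on MUL · I5 finished on LSU
c17: I3→R0 · I5→R2
c18: I6 read-ops
c19: I6 finished on SHIFT
c20: I6→R4
c21: issue I7 (SHIFT)
c22: I7 read-ops · issue I8 (MUL)
c23: I7 finished on SHIFT · I8 read-ops
c24: I7→R1
c29: I8 finished on MUL
c30: I8→R6

cycle = 11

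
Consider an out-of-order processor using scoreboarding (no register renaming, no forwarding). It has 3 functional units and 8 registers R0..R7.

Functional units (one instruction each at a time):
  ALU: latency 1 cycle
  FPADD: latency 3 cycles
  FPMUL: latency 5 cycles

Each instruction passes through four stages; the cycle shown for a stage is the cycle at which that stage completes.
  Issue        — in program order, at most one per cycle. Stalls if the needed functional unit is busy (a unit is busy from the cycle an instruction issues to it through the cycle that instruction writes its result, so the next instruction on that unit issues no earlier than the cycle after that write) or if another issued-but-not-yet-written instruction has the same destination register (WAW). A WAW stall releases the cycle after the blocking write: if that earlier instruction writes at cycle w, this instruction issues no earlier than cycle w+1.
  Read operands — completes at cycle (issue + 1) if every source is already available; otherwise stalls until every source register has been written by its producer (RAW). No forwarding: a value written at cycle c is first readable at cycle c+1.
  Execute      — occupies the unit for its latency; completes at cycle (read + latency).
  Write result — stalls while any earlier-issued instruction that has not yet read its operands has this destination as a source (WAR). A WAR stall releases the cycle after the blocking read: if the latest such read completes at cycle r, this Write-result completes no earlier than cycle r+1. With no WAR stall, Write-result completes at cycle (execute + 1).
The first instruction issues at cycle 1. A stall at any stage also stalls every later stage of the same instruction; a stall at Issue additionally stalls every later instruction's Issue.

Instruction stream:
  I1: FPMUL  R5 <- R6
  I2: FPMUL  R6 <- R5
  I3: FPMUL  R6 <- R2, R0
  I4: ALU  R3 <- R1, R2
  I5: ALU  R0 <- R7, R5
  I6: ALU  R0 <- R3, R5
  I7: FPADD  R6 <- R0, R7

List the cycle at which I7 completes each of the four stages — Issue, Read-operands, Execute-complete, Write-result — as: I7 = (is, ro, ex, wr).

I7 = (27, 30, 33, 34)

1) issue 1, read 2, done 7, write 8
2) issue 9, read 10, done 15, write 16  <struct: FPMUL busy until I1 writes@8>
3) issue 17, read 18, done 23, write 24  <struct: FPMUL busy until I2 writes@16>
4) issue 18, read 19, done 20, write 21
5) issue 22, read 23, done 24, write 25  <struct: ALU busy until I4 writes@21>
6) issue 26, read 27, done 28, write 29  <struct: ALU busy until I5 writes@25>
7) issue 27, read 30, done 33, write 34  <RAW R0: wait I6 write@29>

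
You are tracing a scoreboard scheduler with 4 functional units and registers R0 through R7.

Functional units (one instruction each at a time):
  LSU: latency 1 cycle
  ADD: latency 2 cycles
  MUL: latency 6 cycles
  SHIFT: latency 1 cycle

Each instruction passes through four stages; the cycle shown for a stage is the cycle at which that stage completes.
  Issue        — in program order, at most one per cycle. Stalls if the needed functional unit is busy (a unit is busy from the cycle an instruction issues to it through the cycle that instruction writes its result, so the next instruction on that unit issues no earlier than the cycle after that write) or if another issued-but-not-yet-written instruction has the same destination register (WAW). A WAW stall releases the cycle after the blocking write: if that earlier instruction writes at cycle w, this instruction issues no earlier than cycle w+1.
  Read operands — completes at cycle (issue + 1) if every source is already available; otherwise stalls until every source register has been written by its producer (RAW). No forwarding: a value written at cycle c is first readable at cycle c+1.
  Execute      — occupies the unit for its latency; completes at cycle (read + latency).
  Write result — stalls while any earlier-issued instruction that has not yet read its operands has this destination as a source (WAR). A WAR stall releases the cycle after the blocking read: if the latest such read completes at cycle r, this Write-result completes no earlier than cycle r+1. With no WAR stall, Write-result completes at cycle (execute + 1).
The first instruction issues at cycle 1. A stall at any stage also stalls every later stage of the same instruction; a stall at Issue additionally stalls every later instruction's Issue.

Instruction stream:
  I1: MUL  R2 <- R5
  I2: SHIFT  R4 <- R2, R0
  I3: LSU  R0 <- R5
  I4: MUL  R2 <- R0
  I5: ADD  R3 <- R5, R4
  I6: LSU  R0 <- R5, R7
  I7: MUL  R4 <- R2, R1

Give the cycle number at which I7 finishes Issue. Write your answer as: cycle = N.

I1 -> (1, 2, 8, 9)
I2 -> (2, 10, 11, 12)  // RAW R2: wait I1 write@9
I3 -> (3, 4, 5, 11)  // WAR R0: wait I2 read@10
I4 -> (10, 12, 18, 19)  // struct: MUL busy until I1 writes@9, RAW R0: wait I3 write@11
I5 -> (11, 13, 15, 16)  // RAW R4: wait I2 write@12
I6 -> (12, 13, 14, 15)
I7 -> (20, 21, 27, 28)  // struct: MUL busy until I4 writes@19

cycle = 20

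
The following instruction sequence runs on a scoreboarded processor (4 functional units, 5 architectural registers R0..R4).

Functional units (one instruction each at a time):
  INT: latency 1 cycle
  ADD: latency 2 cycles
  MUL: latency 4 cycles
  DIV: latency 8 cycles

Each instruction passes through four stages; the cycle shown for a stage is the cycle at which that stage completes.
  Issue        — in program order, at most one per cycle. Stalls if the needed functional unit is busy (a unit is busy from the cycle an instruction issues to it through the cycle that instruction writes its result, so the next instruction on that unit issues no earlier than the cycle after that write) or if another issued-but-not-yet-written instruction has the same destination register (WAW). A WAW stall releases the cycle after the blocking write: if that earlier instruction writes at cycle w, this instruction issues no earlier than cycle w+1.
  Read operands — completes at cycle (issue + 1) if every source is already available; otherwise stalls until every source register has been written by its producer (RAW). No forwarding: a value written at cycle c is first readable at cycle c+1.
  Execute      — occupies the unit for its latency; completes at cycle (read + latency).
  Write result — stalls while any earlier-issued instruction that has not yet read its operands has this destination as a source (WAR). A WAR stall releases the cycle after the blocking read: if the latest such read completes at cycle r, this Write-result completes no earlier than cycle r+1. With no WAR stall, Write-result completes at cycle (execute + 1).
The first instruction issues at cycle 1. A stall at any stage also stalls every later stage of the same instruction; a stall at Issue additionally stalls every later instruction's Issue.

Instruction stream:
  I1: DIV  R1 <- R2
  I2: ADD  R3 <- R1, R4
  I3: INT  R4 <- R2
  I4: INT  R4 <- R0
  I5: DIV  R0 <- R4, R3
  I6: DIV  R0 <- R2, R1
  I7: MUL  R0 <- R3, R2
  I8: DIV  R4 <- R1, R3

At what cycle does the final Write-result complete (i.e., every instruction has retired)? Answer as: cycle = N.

I1  is:1  ro:2  ex:10  wr:11
I2  is:2  ro:12  ex:14  wr:15  — RAW R1: wait I1 write@11
I3  is:3  ro:4  ex:5  wr:13  — WAR R4: wait I2 read@12
I4  is:14  ro:15  ex:16  wr:17  — struct: INT busy until I3 writes@13
I5  is:15  ro:18  ex:26  wr:27  — RAW R4: wait I4 write@17
I6  is:28  ro:29  ex:37  wr:38  — struct: DIV busy until I5 writes@27
I7  is:39  ro:40  ex:44  wr:45  — WAW R0: wait I6 write@38
I8  is:40  ro:41  ex:49  wr:50

cycle = 50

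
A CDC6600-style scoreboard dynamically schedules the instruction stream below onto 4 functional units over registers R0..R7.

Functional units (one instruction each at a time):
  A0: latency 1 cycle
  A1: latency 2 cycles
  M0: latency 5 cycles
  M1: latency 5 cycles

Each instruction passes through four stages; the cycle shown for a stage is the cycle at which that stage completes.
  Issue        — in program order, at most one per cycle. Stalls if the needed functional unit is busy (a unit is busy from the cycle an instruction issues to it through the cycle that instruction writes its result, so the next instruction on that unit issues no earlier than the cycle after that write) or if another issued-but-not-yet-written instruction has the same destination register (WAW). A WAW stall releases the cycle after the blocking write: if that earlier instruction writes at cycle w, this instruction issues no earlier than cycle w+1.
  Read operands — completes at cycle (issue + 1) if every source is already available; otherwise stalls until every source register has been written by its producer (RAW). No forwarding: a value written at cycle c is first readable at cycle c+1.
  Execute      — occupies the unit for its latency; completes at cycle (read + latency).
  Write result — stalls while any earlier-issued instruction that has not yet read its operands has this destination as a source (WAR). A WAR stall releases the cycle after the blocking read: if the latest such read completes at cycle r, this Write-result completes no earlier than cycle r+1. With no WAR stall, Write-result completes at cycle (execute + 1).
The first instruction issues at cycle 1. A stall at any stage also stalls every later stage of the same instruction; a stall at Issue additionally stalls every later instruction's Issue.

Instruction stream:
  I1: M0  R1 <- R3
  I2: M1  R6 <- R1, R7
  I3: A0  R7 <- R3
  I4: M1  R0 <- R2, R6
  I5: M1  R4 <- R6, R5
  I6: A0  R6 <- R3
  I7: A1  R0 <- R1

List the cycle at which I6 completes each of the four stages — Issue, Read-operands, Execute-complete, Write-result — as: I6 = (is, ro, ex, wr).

c1: I1 dispatched to M0
c2: I1 operands ready, I2 dispatched to M1
c3: I3 dispatched to A0
c4: I3 operands ready
c5: I3 complete
c7: I1 complete
c8: R1←I1
c9: I2 operands ready
c10: R7←I3
c14: I2 complete
c15: R6←I2
c16: I4 dispatched to M1
c17: I4 operands ready
c22: I4 complete
c23: R0←I4
c24: I5 dispatched to M1
c25: I5 operands ready, I6 dispatched to A0
c26: I6 operands ready, I7 dispatched to A1
c27: I6 complete, I7 operands ready
c28: R6←I6
c29: I7 complete
c30: I5 complete, R0←I7
c31: R4←I5

I6 = (25, 26, 27, 28)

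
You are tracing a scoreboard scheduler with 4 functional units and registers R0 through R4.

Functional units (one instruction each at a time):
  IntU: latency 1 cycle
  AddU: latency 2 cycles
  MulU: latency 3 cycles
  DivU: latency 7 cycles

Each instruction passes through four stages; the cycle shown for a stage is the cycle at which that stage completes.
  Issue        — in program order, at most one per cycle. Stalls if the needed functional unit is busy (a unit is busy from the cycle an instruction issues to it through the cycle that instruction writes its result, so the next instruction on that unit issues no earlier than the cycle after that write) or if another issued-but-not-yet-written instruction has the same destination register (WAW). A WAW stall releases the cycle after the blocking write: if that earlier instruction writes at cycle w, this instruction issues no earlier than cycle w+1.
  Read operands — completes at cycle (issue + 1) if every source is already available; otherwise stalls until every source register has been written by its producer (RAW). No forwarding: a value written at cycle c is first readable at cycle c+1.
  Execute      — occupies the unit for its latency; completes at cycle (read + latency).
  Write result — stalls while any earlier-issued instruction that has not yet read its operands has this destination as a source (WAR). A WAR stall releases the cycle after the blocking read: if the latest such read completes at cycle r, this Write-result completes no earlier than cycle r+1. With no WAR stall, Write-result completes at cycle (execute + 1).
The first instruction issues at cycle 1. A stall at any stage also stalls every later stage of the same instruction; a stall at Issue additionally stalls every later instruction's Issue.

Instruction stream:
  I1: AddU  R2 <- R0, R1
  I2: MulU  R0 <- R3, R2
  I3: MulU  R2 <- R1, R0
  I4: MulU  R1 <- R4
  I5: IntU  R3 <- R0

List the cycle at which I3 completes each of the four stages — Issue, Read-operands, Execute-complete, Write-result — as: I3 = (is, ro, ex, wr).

c1: I1 issues→AddU
c2: I1 reads · I2 issues→MulU
c4: I1 exec-done
c5: I1 writes R2
c6: I2 reads
c9: I2 exec-done
c10: I2 writes R0
c11: I3 issues→MulU
c12: I3 reads
c15: I3 exec-done
c16: I3 writes R2
c17: I4 issues→MulU
c18: I4 reads · I5 issues→IntU
c19: I5 reads
c20: I5 exec-done
c21: I4 exec-done · I5 writes R3
c22: I4 writes R1

I3 = (11, 12, 15, 16)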